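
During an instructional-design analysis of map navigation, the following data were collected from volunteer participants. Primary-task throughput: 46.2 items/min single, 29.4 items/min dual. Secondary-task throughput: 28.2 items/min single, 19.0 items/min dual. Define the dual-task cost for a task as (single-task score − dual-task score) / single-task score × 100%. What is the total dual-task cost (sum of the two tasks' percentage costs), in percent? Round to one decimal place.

Primary cost = (46.2 − 29.4) / 46.2 × 100% = 36.3636%.
Secondary cost = (28.2 − 19.0) / 28.2 × 100% = 32.6241%.
Total = 36.3636% + 32.6241% = 68.9877% ≈ 69.0%.

69.0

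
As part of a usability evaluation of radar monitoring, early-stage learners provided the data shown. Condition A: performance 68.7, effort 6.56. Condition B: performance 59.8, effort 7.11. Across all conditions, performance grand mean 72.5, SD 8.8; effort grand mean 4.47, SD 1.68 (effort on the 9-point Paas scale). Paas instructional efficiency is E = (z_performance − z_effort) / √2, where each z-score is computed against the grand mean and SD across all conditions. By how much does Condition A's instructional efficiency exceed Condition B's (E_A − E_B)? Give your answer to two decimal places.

0.95

Condition A: z_P = (68.7 − 72.5)/8.8 = -0.4318; z_E = (6.56 − 4.47)/1.68 = 1.2440; E_A = (-0.4318 − 1.2440)/√2 = -1.1850.
Condition B: z_P = (59.8 − 72.5)/8.8 = -1.4432; z_E = (7.11 − 4.47)/1.68 = 1.5714; E_B = (-1.4432 − 1.5714)/√2 = -2.1316.
E_A − E_B = -1.1850 − (-2.1316) = 0.9466 ≈ 0.95.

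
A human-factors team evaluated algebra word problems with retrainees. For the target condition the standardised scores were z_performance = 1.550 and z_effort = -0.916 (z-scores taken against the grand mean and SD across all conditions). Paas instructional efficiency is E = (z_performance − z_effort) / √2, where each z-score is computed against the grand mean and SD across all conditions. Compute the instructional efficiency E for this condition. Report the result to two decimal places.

1.74

z_P − z_E = 1.550 − (-0.916) = 2.4660.
E = 2.4660 / √2 = 2.4660 / 1.41421 = 1.7437 ≈ 1.74.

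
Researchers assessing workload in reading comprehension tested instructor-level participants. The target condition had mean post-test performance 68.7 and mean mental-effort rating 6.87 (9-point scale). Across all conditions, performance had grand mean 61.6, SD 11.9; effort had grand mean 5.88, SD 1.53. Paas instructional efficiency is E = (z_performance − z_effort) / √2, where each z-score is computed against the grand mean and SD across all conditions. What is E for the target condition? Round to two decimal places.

z_performance = (68.7 − 61.6) / 11.9 = 7.1000 / 11.9 = 0.5966.
z_effort = (6.87 − 5.88) / 1.53 = 0.9900 / 1.53 = 0.6471.
z_P − z_E = 0.5966 − 0.6471 = -0.0505.
E = -0.0505 / √2 = -0.0505 / 1.41421 = -0.0357 ≈ -0.04.

-0.04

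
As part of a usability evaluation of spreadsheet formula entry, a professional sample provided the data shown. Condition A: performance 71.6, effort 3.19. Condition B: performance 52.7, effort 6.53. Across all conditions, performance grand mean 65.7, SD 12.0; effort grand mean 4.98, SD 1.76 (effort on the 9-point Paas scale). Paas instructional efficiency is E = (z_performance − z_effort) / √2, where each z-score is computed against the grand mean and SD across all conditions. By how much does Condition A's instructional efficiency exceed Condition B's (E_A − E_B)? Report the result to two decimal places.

2.46

Condition A: z_P = (71.6 − 65.7)/12.0 = 0.4917; z_E = (3.19 − 4.98)/1.76 = -1.0170; E_A = (0.4917 − (-1.0170))/√2 = 1.0668.
Condition B: z_P = (52.7 − 65.7)/12.0 = -1.0833; z_E = (6.53 − 4.98)/1.76 = 0.8807; E_B = (-1.0833 − 0.8807)/√2 = -1.3888.
E_A − E_B = 1.0668 − (-1.3888) = 2.4556 ≈ 2.46.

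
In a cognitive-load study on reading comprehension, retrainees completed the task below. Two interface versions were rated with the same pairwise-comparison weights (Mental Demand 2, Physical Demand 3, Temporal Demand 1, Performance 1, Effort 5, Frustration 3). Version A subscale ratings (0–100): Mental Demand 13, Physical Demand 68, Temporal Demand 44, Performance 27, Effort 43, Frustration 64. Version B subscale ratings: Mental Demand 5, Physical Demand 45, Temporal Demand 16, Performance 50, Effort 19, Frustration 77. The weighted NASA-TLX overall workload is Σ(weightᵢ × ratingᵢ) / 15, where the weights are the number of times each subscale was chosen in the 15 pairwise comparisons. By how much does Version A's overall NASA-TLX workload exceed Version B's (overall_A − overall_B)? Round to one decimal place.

11.4

Version A weighted sum = 2·13 + 3·68 + 1·44 + 1·27 + 5·43 + 3·64 = 26 + 204 + 44 + 27 + 215 + 192 = 708; overall_A = 708/15 = 47.2000.
Version B weighted sum = 2·5 + 3·45 + 1·16 + 1·50 + 5·19 + 3·77 = 10 + 135 + 16 + 50 + 95 + 231 = 537; overall_B = 537/15 = 35.8000.
Difference = 47.2000 − 35.8000 = 11.4000 ≈ 11.4.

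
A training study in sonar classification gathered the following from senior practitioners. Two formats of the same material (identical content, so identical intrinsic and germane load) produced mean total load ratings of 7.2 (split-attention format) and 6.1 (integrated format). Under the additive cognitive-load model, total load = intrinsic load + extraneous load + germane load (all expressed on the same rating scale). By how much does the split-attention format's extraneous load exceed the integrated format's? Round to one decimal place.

Intrinsic and germane load are equal across formats, so the difference in total load equals the difference in extraneous load.
Extraneous-load difference = 7.2 − 6.1 = 1.1.

1.1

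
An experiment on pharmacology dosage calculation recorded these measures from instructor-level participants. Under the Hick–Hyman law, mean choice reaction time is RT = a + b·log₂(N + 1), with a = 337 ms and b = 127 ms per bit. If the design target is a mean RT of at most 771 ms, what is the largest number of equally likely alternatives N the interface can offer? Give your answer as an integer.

9

Set 337 + 127·log₂(N + 1) ≤ 771.
log₂(N + 1) ≤ (771 − 337) / 127 = 3.4173.
N + 1 ≤ 2^3.4173 = 10.6834.
N ≤ 9.6834, so the largest integer N is 9.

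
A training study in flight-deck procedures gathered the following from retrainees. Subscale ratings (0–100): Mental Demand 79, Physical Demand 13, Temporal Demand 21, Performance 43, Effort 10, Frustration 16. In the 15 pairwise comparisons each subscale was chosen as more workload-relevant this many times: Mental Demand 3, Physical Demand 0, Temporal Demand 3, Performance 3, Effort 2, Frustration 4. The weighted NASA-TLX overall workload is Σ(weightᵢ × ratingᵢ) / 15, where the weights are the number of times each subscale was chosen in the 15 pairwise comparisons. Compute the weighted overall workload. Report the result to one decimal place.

The tallies are the weights (they sum to 15).
Weighted sum = 3·79 + 0·13 + 3·21 + 3·43 + 2·10 + 4·16
            = 237 + 0 + 63 + 129 + 20 + 64 = 513.
Overall workload = 513 / 15 = 34.2000 ≈ 34.2.

34.2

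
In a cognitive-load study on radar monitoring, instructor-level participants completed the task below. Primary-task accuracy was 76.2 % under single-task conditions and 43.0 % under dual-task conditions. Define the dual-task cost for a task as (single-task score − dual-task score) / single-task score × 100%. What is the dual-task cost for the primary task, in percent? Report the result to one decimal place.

Cost = (76.2 − 43.0) / 76.2 × 100%
     = 33.2000 / 76.2 × 100% = 43.5696%.
≈ 43.6%.

43.6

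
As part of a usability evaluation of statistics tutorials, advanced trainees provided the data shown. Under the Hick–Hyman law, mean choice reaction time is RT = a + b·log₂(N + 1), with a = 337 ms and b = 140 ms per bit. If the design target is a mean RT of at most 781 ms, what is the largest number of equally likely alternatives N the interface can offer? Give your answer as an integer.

8

Set 337 + 140·log₂(N + 1) ≤ 781.
log₂(N + 1) ≤ (781 − 337) / 140 = 3.1714.
N + 1 ≤ 2^3.1714 = 9.0092.
N ≤ 8.0092, so the largest integer N is 8.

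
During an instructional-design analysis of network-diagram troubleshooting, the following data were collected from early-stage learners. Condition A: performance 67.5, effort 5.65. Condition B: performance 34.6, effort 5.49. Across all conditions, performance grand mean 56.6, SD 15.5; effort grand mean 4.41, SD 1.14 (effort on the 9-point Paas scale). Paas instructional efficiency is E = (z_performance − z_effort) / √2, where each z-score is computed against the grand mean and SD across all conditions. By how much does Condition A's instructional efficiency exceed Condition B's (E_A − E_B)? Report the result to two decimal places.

Condition A: z_P = (67.5 − 56.6)/15.5 = 0.7032; z_E = (5.65 − 4.41)/1.14 = 1.0877; E_A = (0.7032 − 1.0877)/√2 = -0.2719.
Condition B: z_P = (34.6 − 56.6)/15.5 = -1.4194; z_E = (5.49 − 4.41)/1.14 = 0.9474; E_B = (-1.4194 − 0.9474)/√2 = -1.6736.
E_A − E_B = -0.2719 − (-1.6736) = 1.4017 ≈ 1.40.

1.40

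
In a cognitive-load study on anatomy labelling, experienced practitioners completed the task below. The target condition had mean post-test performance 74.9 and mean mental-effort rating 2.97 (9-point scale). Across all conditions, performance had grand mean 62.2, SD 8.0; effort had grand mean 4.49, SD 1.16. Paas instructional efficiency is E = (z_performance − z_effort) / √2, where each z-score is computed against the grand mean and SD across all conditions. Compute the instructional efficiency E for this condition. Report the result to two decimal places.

z_performance = (74.9 − 62.2) / 8.0 = 12.7000 / 8.0 = 1.5875.
z_effort = (2.97 − 4.49) / 1.16 = -1.5200 / 1.16 = -1.3103.
z_P − z_E = 1.5875 − (-1.3103) = 2.8978.
E = 2.8978 / √2 = 2.8978 / 1.41421 = 2.0491 ≈ 2.05.

2.05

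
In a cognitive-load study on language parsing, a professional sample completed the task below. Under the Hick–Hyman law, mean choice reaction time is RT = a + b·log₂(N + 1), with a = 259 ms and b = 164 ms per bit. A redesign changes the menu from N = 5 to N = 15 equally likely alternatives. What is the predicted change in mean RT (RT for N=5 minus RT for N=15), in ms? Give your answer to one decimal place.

RT(5) = 259 + 164·log₂(6) = 259 + 164·2.5850 = 682.9400 ms.
RT(15) = 259 + 164·log₂(16) = 259 + 164·4.0000 = 915.0000 ms.
Difference = 682.9400 − 915.0000 = -232.0600 ≈ -232.1 ms.

-232.1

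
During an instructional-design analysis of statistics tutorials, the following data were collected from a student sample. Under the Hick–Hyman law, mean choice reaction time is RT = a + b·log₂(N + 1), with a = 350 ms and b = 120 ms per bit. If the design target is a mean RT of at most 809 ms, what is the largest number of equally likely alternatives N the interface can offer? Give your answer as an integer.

13

Set 350 + 120·log₂(N + 1) ≤ 809.
log₂(N + 1) ≤ (809 − 350) / 120 = 3.8250.
N + 1 ≤ 2^3.8250 = 14.1723.
N ≤ 13.1723, so the largest integer N is 13.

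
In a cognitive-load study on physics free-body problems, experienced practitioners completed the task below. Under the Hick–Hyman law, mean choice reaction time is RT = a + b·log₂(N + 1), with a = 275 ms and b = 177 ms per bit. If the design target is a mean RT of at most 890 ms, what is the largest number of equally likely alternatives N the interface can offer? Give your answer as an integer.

Set 275 + 177·log₂(N + 1) ≤ 890.
log₂(N + 1) ≤ (890 − 275) / 177 = 3.4746.
N + 1 ≤ 2^3.4746 = 11.1163.
N ≤ 10.1163, so the largest integer N is 10.

10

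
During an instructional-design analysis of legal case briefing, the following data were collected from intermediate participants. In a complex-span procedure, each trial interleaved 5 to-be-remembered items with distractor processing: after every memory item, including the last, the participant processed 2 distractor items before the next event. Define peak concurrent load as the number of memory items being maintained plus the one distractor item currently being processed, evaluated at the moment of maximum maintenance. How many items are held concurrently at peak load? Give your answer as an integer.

Maintenance is greatest during the distractor(s) after memory item 5: all 5 memory items are being held.
One distractor item is concurrently being processed.
Peak concurrent load = 5 + 1 = 6 items.

6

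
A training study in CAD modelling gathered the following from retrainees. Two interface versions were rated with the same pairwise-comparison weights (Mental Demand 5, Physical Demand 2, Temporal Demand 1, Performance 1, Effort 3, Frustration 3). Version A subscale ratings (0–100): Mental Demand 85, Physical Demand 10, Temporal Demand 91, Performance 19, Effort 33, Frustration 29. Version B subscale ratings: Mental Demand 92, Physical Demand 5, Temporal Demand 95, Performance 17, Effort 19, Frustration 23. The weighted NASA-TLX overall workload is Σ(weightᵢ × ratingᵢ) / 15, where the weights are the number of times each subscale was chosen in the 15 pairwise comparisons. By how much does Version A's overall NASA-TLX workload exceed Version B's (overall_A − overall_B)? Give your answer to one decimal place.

2.2

Version A weighted sum = 5·85 + 2·10 + 1·91 + 1·19 + 3·33 + 3·29 = 425 + 20 + 91 + 19 + 99 + 87 = 741; overall_A = 741/15 = 49.4000.
Version B weighted sum = 5·92 + 2·5 + 1·95 + 1·17 + 3·19 + 3·23 = 460 + 10 + 95 + 17 + 57 + 69 = 708; overall_B = 708/15 = 47.2000.
Difference = 49.4000 − 47.2000 = 2.2000 ≈ 2.2.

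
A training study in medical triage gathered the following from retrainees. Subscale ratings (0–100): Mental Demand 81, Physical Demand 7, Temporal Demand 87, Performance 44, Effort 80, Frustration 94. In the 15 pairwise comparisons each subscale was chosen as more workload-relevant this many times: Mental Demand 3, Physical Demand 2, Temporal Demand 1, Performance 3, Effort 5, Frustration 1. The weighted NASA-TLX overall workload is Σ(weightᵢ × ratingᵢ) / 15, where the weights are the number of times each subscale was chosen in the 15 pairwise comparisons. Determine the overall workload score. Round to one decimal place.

64.7

The tallies are the weights (they sum to 15).
Weighted sum = 3·81 + 2·7 + 1·87 + 3·44 + 5·80 + 1·94
            = 243 + 14 + 87 + 132 + 400 + 94 = 970.
Overall workload = 970 / 15 = 64.6667 ≈ 64.7.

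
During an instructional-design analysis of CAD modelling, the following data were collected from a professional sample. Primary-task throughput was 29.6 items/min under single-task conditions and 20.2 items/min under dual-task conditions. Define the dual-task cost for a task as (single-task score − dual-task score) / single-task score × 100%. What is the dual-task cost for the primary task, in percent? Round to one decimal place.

Cost = (29.6 − 20.2) / 29.6 × 100%
     = 9.4000 / 29.6 × 100% = 31.7568%.
≈ 31.8%.

31.8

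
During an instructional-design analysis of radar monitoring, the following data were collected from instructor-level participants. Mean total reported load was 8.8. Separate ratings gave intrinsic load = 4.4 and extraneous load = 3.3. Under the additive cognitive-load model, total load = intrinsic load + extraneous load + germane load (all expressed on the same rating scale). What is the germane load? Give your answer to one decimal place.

1.1

germane load = total − intrinsic − extraneous
             = 8.8 − 4.4 − 3.3 = 1.1.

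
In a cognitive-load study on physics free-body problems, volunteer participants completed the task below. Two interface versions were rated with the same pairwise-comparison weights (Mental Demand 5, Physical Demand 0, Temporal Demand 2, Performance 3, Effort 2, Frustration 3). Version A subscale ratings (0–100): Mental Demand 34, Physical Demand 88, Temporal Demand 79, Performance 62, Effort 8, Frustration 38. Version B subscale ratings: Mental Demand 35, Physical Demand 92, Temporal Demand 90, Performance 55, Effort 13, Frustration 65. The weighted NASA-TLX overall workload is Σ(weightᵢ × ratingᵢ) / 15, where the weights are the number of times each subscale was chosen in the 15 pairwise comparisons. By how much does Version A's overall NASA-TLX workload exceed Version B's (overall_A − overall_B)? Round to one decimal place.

-6.5

Version A weighted sum = 5·34 + 0·88 + 2·79 + 3·62 + 2·8 + 3·38 = 170 + 0 + 158 + 186 + 16 + 114 = 644; overall_A = 644/15 = 42.9333.
Version B weighted sum = 5·35 + 0·92 + 2·90 + 3·55 + 2·13 + 3·65 = 175 + 0 + 180 + 165 + 26 + 195 = 741; overall_B = 741/15 = 49.4000.
Difference = 42.9333 − 49.4000 = -6.4667 ≈ -6.5.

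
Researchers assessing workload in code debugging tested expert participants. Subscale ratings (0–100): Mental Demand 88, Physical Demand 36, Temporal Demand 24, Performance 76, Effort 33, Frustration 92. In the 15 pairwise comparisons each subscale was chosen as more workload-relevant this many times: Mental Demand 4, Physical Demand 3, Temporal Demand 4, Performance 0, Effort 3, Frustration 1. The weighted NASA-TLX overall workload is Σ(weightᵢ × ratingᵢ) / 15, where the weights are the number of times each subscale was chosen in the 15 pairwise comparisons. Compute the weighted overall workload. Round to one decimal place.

49.8

The tallies are the weights (they sum to 15).
Weighted sum = 4·88 + 3·36 + 4·24 + 0·76 + 3·33 + 1·92
            = 352 + 108 + 96 + 0 + 99 + 92 = 747.
Overall workload = 747 / 15 = 49.8000 ≈ 49.8.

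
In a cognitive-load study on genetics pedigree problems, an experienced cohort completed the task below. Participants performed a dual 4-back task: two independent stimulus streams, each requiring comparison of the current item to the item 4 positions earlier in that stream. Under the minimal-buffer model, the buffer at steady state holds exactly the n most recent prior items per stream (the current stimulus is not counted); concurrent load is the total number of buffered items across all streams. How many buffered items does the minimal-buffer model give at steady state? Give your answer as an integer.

8

Each stream's buffer holds its 4 most recent prior items.
Two independent streams: 2 × 4 = 8 buffered items at steady state.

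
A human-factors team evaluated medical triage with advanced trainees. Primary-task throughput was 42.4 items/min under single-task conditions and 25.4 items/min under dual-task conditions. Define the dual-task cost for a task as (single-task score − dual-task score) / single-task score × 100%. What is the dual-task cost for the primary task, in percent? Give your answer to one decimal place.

Cost = (42.4 − 25.4) / 42.4 × 100%
     = 17.0000 / 42.4 × 100% = 40.0943%.
≈ 40.1%.

40.1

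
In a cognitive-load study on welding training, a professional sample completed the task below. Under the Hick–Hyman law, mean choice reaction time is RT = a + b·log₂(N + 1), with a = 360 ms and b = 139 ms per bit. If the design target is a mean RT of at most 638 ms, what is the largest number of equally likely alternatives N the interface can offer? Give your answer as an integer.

Set 360 + 139·log₂(N + 1) ≤ 638.
log₂(N + 1) ≤ (638 − 360) / 139 = 2.0000.
N + 1 ≤ 2^2.0000 = 4.0000.
N ≤ 3.0000, so the largest integer N is 3.

3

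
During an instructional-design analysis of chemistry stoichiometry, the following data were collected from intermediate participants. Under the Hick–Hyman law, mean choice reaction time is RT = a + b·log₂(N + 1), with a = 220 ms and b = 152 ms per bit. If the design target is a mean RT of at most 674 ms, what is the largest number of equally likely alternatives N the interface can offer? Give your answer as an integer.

Set 220 + 152·log₂(N + 1) ≤ 674.
log₂(N + 1) ≤ (674 − 220) / 152 = 2.9868.
N + 1 ≤ 2^2.9868 = 7.9271.
N ≤ 6.9271, so the largest integer N is 6.

6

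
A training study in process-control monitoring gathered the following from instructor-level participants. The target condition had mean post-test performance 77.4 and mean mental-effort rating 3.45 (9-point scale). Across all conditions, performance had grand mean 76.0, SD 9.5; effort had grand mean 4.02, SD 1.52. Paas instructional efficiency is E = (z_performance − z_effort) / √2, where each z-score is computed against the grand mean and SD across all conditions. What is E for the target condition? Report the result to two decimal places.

0.37

z_performance = (77.4 − 76.0) / 9.5 = 1.4000 / 9.5 = 0.1474.
z_effort = (3.45 − 4.02) / 1.52 = -0.5700 / 1.52 = -0.3750.
z_P − z_E = 0.1474 − (-0.3750) = 0.5224.
E = 0.5224 / √2 = 0.5224 / 1.41421 = 0.3694 ≈ 0.37.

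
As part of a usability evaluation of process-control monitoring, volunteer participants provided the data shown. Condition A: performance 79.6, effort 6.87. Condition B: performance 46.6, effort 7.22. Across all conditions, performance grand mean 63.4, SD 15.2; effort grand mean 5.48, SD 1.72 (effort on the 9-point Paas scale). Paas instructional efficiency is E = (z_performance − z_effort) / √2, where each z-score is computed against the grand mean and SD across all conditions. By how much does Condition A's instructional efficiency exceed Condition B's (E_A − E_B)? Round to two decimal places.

Condition A: z_P = (79.6 − 63.4)/15.2 = 1.0658; z_E = (6.87 − 5.48)/1.72 = 0.8081; E_A = (1.0658 − 0.8081)/√2 = 0.1822.
Condition B: z_P = (46.6 − 63.4)/15.2 = -1.1053; z_E = (7.22 − 5.48)/1.72 = 1.0116; E_B = (-1.1053 − 1.0116)/√2 = -1.4969.
E_A − E_B = 0.1822 − (-1.4969) = 1.6791 ≈ 1.68.

1.68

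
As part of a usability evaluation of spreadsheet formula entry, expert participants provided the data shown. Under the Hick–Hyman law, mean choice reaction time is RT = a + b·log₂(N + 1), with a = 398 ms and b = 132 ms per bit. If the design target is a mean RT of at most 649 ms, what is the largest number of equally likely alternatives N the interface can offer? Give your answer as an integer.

2

Set 398 + 132·log₂(N + 1) ≤ 649.
log₂(N + 1) ≤ (649 − 398) / 132 = 1.9015.
N + 1 ≤ 2^1.9015 = 3.7360.
N ≤ 2.7360, so the largest integer N is 2.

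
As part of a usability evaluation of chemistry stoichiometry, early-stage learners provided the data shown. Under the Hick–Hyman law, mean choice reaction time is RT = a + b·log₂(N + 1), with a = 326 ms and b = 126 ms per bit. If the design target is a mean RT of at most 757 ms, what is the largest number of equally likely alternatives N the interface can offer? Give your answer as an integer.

Set 326 + 126·log₂(N + 1) ≤ 757.
log₂(N + 1) ≤ (757 − 326) / 126 = 3.4206.
N + 1 ≤ 2^3.4206 = 10.7079.
N ≤ 9.7079, so the largest integer N is 9.

9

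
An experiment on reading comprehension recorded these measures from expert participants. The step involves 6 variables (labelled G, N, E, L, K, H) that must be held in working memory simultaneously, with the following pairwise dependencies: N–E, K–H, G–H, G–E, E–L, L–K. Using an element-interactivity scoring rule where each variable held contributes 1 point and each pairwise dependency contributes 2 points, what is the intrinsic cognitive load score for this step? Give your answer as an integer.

18

Count of variables held simultaneously: 6.
Count of pairwise dependencies listed: 6.
Element contribution: 6 × 1 = 6.
Interaction contribution: 6 × 2 = 12.
Intrinsic load = 6 + 12 = 18.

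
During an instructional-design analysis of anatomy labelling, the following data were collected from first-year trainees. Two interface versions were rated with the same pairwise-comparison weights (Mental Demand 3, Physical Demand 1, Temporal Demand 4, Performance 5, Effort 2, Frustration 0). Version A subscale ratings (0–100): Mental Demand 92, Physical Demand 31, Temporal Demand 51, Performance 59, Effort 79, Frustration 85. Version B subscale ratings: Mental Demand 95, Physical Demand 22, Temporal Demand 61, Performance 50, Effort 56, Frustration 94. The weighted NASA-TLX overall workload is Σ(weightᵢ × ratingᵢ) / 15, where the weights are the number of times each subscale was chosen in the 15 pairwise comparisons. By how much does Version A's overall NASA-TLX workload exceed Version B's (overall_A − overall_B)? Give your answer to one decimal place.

3.4

Version A weighted sum = 3·92 + 1·31 + 4·51 + 5·59 + 2·79 + 0·85 = 276 + 31 + 204 + 295 + 158 + 0 = 964; overall_A = 964/15 = 64.2667.
Version B weighted sum = 3·95 + 1·22 + 4·61 + 5·50 + 2·56 + 0·94 = 285 + 22 + 244 + 250 + 112 + 0 = 913; overall_B = 913/15 = 60.8667.
Difference = 64.2667 − 60.8667 = 3.4000 ≈ 3.4.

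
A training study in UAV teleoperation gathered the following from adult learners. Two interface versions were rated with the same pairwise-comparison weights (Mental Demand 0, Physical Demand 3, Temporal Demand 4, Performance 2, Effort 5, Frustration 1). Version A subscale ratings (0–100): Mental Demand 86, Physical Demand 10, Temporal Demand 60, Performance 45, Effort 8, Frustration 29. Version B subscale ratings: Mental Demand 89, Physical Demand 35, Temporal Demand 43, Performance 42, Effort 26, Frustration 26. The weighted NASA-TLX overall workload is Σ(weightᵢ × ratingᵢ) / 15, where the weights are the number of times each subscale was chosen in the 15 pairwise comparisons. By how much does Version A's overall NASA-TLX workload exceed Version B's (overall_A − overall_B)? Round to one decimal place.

-5.9

Version A weighted sum = 0·86 + 3·10 + 4·60 + 2·45 + 5·8 + 1·29 = 0 + 30 + 240 + 90 + 40 + 29 = 429; overall_A = 429/15 = 28.6000.
Version B weighted sum = 0·89 + 3·35 + 4·43 + 2·42 + 5·26 + 1·26 = 0 + 105 + 172 + 84 + 130 + 26 = 517; overall_B = 517/15 = 34.4667.
Difference = 28.6000 − 34.4667 = -5.8667 ≈ -5.9.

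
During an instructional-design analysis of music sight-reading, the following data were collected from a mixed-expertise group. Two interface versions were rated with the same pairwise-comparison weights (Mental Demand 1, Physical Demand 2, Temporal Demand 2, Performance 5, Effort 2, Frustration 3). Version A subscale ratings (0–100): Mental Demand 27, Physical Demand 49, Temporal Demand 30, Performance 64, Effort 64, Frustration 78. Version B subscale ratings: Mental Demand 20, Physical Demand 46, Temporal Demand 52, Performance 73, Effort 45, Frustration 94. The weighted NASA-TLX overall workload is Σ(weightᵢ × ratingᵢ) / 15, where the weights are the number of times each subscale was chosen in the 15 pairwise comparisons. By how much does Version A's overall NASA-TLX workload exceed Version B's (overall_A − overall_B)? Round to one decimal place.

-5.7

Version A weighted sum = 1·27 + 2·49 + 2·30 + 5·64 + 2·64 + 3·78 = 27 + 98 + 60 + 320 + 128 + 234 = 867; overall_A = 867/15 = 57.8000.
Version B weighted sum = 1·20 + 2·46 + 2·52 + 5·73 + 2·45 + 3·94 = 20 + 92 + 104 + 365 + 90 + 282 = 953; overall_B = 953/15 = 63.5333.
Difference = 57.8000 − 63.5333 = -5.7333 ≈ -5.7.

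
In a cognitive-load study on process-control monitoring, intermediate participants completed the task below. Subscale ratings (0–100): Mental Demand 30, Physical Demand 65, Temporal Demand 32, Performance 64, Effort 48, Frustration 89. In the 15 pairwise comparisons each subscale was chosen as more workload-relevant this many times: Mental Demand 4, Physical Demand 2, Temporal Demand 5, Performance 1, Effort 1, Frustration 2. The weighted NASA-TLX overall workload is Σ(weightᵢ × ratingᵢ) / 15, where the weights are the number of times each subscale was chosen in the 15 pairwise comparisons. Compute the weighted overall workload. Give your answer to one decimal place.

The tallies are the weights (they sum to 15).
Weighted sum = 4·30 + 2·65 + 5·32 + 1·64 + 1·48 + 2·89
            = 120 + 130 + 160 + 64 + 48 + 178 = 700.
Overall workload = 700 / 15 = 46.6667 ≈ 46.7.

46.7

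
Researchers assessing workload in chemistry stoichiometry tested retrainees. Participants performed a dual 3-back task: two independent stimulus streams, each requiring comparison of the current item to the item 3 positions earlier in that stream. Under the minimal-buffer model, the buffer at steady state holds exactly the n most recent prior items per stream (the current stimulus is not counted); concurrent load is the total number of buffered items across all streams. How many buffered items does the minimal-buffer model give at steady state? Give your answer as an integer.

Each stream's buffer holds its 3 most recent prior items.
Two independent streams: 2 × 3 = 6 buffered items at steady state.

6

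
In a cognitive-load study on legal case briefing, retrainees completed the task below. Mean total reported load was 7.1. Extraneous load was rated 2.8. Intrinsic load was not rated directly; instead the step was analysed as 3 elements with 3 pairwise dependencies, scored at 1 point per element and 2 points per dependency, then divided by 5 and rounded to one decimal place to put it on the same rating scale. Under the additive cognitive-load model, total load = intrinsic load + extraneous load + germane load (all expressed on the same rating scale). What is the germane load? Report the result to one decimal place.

2.5

Intrinsic (element-interactivity): (3 × 1 + 3 × 2) / 5 = 9 / 5 = 1.8000 → 1.8.
germane load = total − intrinsic − extraneous
             = 7.1 − 1.8 − 2.8 = 2.5.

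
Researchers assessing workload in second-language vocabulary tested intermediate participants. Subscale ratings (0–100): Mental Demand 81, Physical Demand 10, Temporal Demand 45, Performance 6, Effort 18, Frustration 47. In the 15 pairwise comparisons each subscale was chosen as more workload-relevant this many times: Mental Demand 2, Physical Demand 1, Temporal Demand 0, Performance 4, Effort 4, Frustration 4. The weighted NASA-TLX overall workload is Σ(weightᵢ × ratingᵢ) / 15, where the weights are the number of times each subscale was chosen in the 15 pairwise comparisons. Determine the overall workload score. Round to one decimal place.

The tallies are the weights (they sum to 15).
Weighted sum = 2·81 + 1·10 + 0·45 + 4·6 + 4·18 + 4·47
            = 162 + 10 + 0 + 24 + 72 + 188 = 456.
Overall workload = 456 / 15 = 30.4000 ≈ 30.4.

30.4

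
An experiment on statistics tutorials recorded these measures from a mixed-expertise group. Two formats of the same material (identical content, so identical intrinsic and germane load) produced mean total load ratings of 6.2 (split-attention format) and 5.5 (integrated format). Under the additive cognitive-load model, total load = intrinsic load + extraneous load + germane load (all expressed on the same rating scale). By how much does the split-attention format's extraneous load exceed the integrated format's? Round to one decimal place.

Intrinsic and germane load are equal across formats, so the difference in total load equals the difference in extraneous load.
Extraneous-load difference = 6.2 − 5.5 = 0.7.

0.7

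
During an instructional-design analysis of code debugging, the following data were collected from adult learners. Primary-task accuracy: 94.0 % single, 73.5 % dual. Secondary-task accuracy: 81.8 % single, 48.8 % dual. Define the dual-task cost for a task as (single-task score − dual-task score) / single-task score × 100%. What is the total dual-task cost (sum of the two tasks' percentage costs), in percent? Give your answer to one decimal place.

Primary cost = (94.0 − 73.5) / 94.0 × 100% = 21.8085%.
Secondary cost = (81.8 − 48.8) / 81.8 × 100% = 40.3423%.
Total = 21.8085% + 40.3423% = 62.1508% ≈ 62.2%.

62.2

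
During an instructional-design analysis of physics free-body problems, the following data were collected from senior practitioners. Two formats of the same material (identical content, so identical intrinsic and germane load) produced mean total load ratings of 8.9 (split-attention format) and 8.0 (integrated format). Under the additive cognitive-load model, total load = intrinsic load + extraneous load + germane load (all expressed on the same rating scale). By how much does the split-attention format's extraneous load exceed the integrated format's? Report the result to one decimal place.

Intrinsic and germane load are equal across formats, so the difference in total load equals the difference in extraneous load.
Extraneous-load difference = 8.9 − 8.0 = 0.9.

0.9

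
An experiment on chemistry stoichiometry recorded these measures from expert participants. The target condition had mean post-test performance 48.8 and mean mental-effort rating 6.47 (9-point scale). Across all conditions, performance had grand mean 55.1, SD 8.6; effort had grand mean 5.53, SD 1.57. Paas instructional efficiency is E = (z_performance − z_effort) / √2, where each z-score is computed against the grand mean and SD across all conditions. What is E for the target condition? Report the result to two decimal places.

z_performance = (48.8 − 55.1) / 8.6 = -6.3000 / 8.6 = -0.7326.
z_effort = (6.47 − 5.53) / 1.57 = 0.9400 / 1.57 = 0.5987.
z_P − z_E = -0.7326 − 0.5987 = -1.3313.
E = -1.3313 / √2 = -1.3313 / 1.41421 = -0.9414 ≈ -0.94.

-0.94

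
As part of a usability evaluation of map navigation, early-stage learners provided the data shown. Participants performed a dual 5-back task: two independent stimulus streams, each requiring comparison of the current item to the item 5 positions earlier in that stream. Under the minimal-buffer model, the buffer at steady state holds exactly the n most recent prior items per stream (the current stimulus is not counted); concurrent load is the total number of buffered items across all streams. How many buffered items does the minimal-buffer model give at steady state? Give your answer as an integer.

10

Each stream's buffer holds its 5 most recent prior items.
Two independent streams: 2 × 5 = 10 buffered items at steady state.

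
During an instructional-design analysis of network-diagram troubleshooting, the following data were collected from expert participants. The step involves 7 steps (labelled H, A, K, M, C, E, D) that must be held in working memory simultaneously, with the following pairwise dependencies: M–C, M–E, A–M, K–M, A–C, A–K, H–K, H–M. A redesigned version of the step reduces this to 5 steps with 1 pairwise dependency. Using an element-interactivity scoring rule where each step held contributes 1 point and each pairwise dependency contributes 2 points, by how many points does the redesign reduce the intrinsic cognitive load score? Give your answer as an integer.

16

Original: 7 × 1 + 8 × 2 = 7 + 16 = 23.
Redesigned: 5 × 1 + 1 × 2 = 5 + 2 = 7.
Reduction = 23 − 7 = 16.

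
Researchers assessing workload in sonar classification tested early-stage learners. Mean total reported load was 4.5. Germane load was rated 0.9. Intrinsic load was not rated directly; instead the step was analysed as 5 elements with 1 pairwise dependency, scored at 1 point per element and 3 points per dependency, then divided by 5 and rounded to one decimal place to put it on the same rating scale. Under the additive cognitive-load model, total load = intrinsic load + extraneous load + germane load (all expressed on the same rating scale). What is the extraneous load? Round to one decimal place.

2.0

Intrinsic (element-interactivity): (5 × 1 + 1 × 3) / 5 = 8 / 5 = 1.6000 → 1.6.
extraneous load = total − intrinsic − germane
             = 4.5 − 1.6 − 0.9 = 2.0.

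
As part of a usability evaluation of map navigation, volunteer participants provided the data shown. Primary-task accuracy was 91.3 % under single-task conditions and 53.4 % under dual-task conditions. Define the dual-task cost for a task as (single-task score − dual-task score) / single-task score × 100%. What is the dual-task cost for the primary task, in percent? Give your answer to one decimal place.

Cost = (91.3 − 53.4) / 91.3 × 100%
     = 37.9000 / 91.3 × 100% = 41.5115%.
≈ 41.5%.

41.5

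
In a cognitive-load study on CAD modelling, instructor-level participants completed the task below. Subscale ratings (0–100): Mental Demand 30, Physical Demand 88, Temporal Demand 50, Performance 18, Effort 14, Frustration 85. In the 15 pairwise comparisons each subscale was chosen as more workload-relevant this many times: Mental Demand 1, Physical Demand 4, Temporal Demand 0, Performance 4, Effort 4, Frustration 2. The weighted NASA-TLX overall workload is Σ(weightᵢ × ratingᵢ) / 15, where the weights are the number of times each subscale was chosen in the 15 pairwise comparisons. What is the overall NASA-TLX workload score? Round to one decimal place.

45.3

The tallies are the weights (they sum to 15).
Weighted sum = 1·30 + 4·88 + 0·50 + 4·18 + 4·14 + 2·85
            = 30 + 352 + 0 + 72 + 56 + 170 = 680.
Overall workload = 680 / 15 = 45.3333 ≈ 45.3.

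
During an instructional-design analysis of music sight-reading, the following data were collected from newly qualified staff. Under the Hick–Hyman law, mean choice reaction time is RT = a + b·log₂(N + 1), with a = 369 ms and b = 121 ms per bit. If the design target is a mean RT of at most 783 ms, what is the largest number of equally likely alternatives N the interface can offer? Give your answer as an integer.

9

Set 369 + 121·log₂(N + 1) ≤ 783.
log₂(N + 1) ≤ (783 − 369) / 121 = 3.4215.
N + 1 ≤ 2^3.4215 = 10.7146.
N ≤ 9.7146, so the largest integer N is 9.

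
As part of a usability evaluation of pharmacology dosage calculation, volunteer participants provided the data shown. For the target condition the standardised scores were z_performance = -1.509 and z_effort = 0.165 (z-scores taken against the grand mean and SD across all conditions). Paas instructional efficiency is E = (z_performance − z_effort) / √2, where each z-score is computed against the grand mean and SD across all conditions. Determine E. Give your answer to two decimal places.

-1.18

z_P − z_E = -1.509 − 0.165 = -1.6740.
E = -1.6740 / √2 = -1.6740 / 1.41421 = -1.1837 ≈ -1.18.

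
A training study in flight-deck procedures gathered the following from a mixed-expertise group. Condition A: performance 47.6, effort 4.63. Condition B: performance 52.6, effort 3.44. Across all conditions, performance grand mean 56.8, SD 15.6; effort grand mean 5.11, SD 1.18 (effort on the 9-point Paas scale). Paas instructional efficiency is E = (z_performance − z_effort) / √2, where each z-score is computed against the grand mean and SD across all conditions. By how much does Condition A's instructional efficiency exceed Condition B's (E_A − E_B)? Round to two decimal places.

Condition A: z_P = (47.6 − 56.8)/15.6 = -0.5897; z_E = (4.63 − 5.11)/1.18 = -0.4068; E_A = (-0.5897 − (-0.4068))/√2 = -0.1293.
Condition B: z_P = (52.6 − 56.8)/15.6 = -0.2692; z_E = (3.44 − 5.11)/1.18 = -1.4153; E_B = (-0.2692 − (-1.4153))/√2 = 0.8104.
E_A − E_B = -0.1293 − 0.8104 = -0.9397 ≈ -0.94.

-0.94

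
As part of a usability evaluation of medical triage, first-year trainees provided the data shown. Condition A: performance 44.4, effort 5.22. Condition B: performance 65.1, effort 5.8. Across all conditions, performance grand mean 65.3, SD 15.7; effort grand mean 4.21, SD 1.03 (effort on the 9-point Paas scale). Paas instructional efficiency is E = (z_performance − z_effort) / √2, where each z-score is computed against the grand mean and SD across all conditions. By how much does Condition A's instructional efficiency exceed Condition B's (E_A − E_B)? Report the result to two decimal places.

Condition A: z_P = (44.4 − 65.3)/15.7 = -1.3312; z_E = (5.22 − 4.21)/1.03 = 0.9806; E_A = (-1.3312 − 0.9806)/√2 = -1.6347.
Condition B: z_P = (65.1 − 65.3)/15.7 = -0.0127; z_E = (5.8 − 4.21)/1.03 = 1.5437; E_B = (-0.0127 − 1.5437)/√2 = -1.1005.
E_A − E_B = -1.6347 − (-1.1005) = -0.5342 ≈ -0.53.

-0.53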